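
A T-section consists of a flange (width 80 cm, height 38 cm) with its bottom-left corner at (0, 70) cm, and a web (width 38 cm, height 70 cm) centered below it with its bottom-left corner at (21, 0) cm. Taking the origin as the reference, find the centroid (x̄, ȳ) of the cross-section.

web: A = 38 × 70 = 2660.00, centroid at (40.00, 35.00).
flange: A = 80 × 38 = 3040.00, centroid at (40.00, 89.00).
ΣA = 5700.00 cm², ΣAx̄ = 228000.00 cm³, ΣAȳ = 363660.00 cm³.
x̄ = 228000.00/5700.00 = 40.00 cm; ȳ = 363660.00/5700.00 = 63.80 cm.

x̄ = 40.00 cm, ȳ = 63.80 cm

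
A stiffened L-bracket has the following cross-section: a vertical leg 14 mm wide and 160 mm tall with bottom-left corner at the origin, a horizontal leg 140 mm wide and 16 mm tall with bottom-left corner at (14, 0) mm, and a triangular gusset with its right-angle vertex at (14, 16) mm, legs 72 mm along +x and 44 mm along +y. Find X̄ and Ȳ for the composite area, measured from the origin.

vertical leg: A = 14 × 160 = 2240.00, centroid at (7.00, 80.00).
horizontal leg: A = 140 × 16 = 2240.00, centroid at (84.00, 8.00).
gusset: A = ½·72·44 = 1584.00, centroid at (38.00, 30.67).
ΣA = 6064.00 mm², ΣAX̄ = 264032.00 mm³, ΣAȲ = 245696.00 mm³.
X̄ = 264032.00/6064.00 = 43.54 mm; Ȳ = 245696.00/6064.00 = 40.52 mm.

X̄ = 43.54 mm, Ȳ = 40.52 mm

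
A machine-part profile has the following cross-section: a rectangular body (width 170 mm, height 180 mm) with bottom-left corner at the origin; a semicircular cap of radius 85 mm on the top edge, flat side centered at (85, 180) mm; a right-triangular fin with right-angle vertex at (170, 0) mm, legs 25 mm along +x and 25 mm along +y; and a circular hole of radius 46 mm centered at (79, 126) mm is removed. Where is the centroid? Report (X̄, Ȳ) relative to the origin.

X̄ = 86.94 mm, Ȳ = 122.74 mm

Part | A | x̄ᵢ | ȳᵢ | A·x̄ᵢ | A·ȳᵢ
rectangular body | 30600.00 | 85.00 | 90.00 | 2601000.00 | 2754000.00
semicircular top | 11349.00 | 85.00 | 216.08 | 964665.29 | 2452237.29
triangular fin | 312.50 | 178.33 | 8.33 | 55729.17 | 2604.17
hole | -6647.61 | 79.00 | 126.00 | -525161.19 | -837598.87
Σ | 35613.89 |  |  | 3096233.27 | 4371242.59
X̄ = 3096233.27 / 35613.89 = 86.94 mm
Ȳ = 4371242.59 / 35613.89 = 122.74 mm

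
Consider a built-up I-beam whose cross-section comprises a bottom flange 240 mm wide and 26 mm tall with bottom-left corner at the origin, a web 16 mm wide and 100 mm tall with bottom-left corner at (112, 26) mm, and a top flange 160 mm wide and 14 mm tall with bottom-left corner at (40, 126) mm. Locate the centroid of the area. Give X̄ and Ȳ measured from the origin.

X̄ = 120.00 mm, Ȳ = 49.67 mm

bottom flange: A = 240 × 26 = 6240.00, centroid at (120.00, 13.00).
web: A = 16 × 100 = 1600.00, centroid at (120.00, 76.00).
top flange: A = 160 × 14 = 2240.00, centroid at (120.00, 133.00).
ΣA = 10080.00 mm²
ΣAX̄ = (6240.00)(120.00) + (1600.00)(120.00) + (2240.00)(120.00) = 1209600.00 mm³
ΣAȲ = (6240.00)(13.00) + (1600.00)(76.00) + (2240.00)(133.00) = 500640.00 mm³
X̄ = 1209600.00 / 10080.00 = 120.00 mm
Ȳ = 500640.00 / 10080.00 = 49.67 mm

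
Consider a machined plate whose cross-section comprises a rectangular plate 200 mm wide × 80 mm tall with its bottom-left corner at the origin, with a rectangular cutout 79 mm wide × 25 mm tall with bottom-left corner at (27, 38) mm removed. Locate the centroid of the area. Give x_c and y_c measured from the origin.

plate: A = 200 × 80 = 16000.00, centroid at (100.00, 40.00).
hole: A = −(79 × 25) = -1975.00, centroid at (66.50, 50.50).
ΣA = 14025.00 mm²
ΣAx_c = (16000.00)(100.00) + (-1975.00)(66.50) = 1468662.50 mm³
ΣAy_c = (16000.00)(40.00) + (-1975.00)(50.50) = 540262.50 mm³
x_c = 1468662.50 / 14025.00 = 104.72 mm
y_c = 540262.50 / 14025.00 = 38.52 mm

x_c = 104.72 mm, y_c = 38.52 mm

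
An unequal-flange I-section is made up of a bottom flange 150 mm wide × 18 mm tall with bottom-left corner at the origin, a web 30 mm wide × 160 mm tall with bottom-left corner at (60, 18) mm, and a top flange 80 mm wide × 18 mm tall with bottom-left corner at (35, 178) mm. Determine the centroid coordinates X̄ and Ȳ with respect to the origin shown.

X̄ = 75.00 mm, Ȳ = 85.46 mm

bottom flange: A = 150 × 18 = 2700.00, centroid at (75.00, 9.00).
web: A = 30 × 160 = 4800.00, centroid at (75.00, 98.00).
top flange: A = 80 × 18 = 1440.00, centroid at (75.00, 187.00).
ΣA = 8940.00 mm², ΣAX̄ = 670500.00 mm³, ΣAȲ = 763980.00 mm³.
X̄ = 670500.00/8940.00 = 75.00 mm; Ȳ = 763980.00/8940.00 = 85.46 mm.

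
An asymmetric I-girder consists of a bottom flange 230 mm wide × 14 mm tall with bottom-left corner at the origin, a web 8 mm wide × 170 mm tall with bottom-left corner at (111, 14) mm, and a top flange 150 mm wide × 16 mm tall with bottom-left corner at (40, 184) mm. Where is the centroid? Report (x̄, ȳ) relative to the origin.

x̄ = 115.00 mm, ȳ = 88.54 mm

Part | A | x̄ᵢ | ȳᵢ | A·x̄ᵢ | A·ȳᵢ
bottom flange | 3220.00 | 115.00 | 7.00 | 370300.00 | 22540.00
web | 1360.00 | 115.00 | 99.00 | 156400.00 | 134640.00
top flange | 2400.00 | 115.00 | 192.00 | 276000.00 | 460800.00
Σ | 6980.00 |  |  | 802700.00 | 617980.00
x̄ = 802700.00 / 6980.00 = 115.00 mm
ȳ = 617980.00 / 6980.00 = 88.54 mm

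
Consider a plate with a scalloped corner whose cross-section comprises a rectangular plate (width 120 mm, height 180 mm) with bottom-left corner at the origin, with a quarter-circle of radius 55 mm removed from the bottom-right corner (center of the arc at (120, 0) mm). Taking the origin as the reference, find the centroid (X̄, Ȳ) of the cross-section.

plate: A = 120 × 180 = 21600.00, centroid at (60.00, 90.00).
removed quarter-circle: A = −¼π·55² = -2375.83, centroid at (96.66, 23.34).
ΣA = 19224.17 mm²
ΣAX̄ = (21600.00)(60.00) + (-2375.83)(96.66) = 1066358.80 mm³
ΣAȲ = (21600.00)(90.00) + (-2375.83)(23.34) = 1888541.67 mm³
X̄ = 1066358.80 / 19224.17 = 55.47 mm
Ȳ = 1888541.67 / 19224.17 = 98.24 mm

X̄ = 55.47 mm, Ȳ = 98.24 mm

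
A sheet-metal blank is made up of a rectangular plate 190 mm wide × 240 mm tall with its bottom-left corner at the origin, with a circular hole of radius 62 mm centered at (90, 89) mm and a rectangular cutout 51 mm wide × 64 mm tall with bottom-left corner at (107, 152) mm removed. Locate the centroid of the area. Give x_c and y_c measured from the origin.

x_c = 92.95 mm, y_c = 125.47 mm

plate: A = 190 × 240 = 45600.00, centroid at (95.00, 120.00).
hole 1: A = −π·62² = -12076.28, centroid at (90.00, 89.00).
hole 2: A = −(51 × 64) = -3264.00, centroid at (132.50, 184.00).
ΣA = 30259.72 mm², ΣAx_c = 2812654.61 mm³, ΣAy_c = 3796634.89 mm³.
x_c = 2812654.61/30259.72 = 92.95 mm; y_c = 3796634.89/30259.72 = 125.47 mm.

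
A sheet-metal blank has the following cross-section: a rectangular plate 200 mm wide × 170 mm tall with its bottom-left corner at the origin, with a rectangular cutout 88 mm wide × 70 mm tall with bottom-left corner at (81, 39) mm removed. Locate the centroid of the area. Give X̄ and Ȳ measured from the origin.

X̄ = 94.47 mm, Ȳ = 87.43 mm

plate: A = 200 × 170 = 34000.00, centroid at (100.00, 85.00).
hole: A = −(88 × 70) = -6160.00, centroid at (125.00, 74.00).
ΣA = 27840.00 mm²
ΣAX̄ = (34000.00)(100.00) + (-6160.00)(125.00) = 2630000.00 mm³
ΣAȲ = (34000.00)(85.00) + (-6160.00)(74.00) = 2434160.00 mm³
X̄ = 2630000.00 / 27840.00 = 94.47 mm
Ȳ = 2434160.00 / 27840.00 = 87.43 mm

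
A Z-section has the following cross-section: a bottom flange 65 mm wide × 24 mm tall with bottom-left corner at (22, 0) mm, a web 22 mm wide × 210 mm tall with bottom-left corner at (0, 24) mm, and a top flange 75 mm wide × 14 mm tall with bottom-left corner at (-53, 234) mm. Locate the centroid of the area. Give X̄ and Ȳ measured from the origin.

X̄ = 16.54 mm, Ȳ = 120.02 mm

Part | A | x̄ᵢ | ȳᵢ | A·x̄ᵢ | A·ȳᵢ
bottom flange | 1560.00 | 54.50 | 12.00 | 85020.00 | 18720.00
web | 4620.00 | 11.00 | 129.00 | 50820.00 | 595980.00
top flange | 1050.00 | -15.50 | 241.00 | -16275.00 | 253050.00
Σ | 7230.00 |  |  | 119565.00 | 867750.00
X̄ = 119565.00 / 7230.00 = 16.54 mm
Ȳ = 867750.00 / 7230.00 = 120.02 mm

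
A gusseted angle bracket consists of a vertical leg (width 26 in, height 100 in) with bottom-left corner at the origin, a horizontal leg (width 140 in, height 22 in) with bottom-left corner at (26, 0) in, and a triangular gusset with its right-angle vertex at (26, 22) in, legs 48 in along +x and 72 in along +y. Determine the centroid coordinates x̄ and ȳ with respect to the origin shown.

x̄ = 54.27 in, ȳ = 32.85 in

vertical leg: A = 26 × 100 = 2600.00, centroid at (13.00, 50.00).
horizontal leg: A = 140 × 22 = 3080.00, centroid at (96.00, 11.00).
gusset: A = ½·48·72 = 1728.00, centroid at (42.00, 46.00).
ΣA = 7408.00 in², ΣAx̄ = 402056.00 in³, ΣAȳ = 243368.00 in³.
x̄ = 402056.00/7408.00 = 54.27 in; ȳ = 243368.00/7408.00 = 32.85 in.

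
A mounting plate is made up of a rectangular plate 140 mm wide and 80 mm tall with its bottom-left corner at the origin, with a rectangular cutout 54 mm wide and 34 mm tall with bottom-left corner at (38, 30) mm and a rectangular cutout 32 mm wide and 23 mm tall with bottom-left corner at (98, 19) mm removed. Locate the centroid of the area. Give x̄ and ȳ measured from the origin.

plate: A = 140 × 80 = 11200.00, centroid at (70.00, 40.00).
hole 1: A = −(54 × 34) = -1836.00, centroid at (65.00, 47.00).
hole 2: A = −(32 × 23) = -736.00, centroid at (114.00, 30.50).
ΣA = 8628.00 mm², ΣAx̄ = 580756.00 mm³, ΣAȳ = 339260.00 mm³.
x̄ = 580756.00/8628.00 = 67.31 mm; ȳ = 339260.00/8628.00 = 39.32 mm.

x̄ = 67.31 mm, ȳ = 39.32 mm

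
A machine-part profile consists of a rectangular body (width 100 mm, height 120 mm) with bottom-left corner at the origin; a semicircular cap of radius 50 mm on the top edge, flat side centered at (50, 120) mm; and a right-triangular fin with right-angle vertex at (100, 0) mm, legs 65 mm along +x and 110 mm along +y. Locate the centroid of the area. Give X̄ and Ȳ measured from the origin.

X̄ = 63.14 mm, Ȳ = 72.08 mm

Part | A | x̄ᵢ | ȳᵢ | A·x̄ᵢ | A·ȳᵢ
rectangular body | 12000.00 | 50.00 | 60.00 | 600000.00 | 720000.00
semicircular top | 3926.99 | 50.00 | 141.22 | 196349.54 | 554572.23
triangular fin | 3575.00 | 121.67 | 36.67 | 434958.33 | 131083.33
Σ | 19501.99 |  |  | 1231307.87 | 1405655.56
X̄ = 1231307.87 / 19501.99 = 63.14 mm
Ȳ = 1405655.56 / 19501.99 = 72.08 mm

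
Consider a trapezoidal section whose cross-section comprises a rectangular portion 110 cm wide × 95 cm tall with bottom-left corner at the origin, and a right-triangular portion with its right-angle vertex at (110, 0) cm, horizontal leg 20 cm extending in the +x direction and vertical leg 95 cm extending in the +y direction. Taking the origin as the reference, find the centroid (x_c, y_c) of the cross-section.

x_c = 60.14 cm, y_c = 46.18 cm

rectangular portion: A = 110 × 95 = 10450.00, centroid at (55.00, 47.50).
triangular portion: A = ½·20·95 = 950.00, centroid at (116.67, 31.67).
ΣA = 11400.00 cm², ΣAx_c = 685583.33 cm³, ΣAy_c = 526458.33 cm³.
x_c = 685583.33/11400.00 = 60.14 cm; y_c = 526458.33/11400.00 = 46.18 cm.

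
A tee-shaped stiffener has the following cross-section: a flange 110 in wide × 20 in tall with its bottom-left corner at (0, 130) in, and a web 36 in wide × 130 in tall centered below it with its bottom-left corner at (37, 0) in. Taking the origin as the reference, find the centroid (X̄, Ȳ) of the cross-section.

Part | A | x̄ᵢ | ȳᵢ | A·x̄ᵢ | A·ȳᵢ
web | 4680.00 | 55.00 | 65.00 | 257400.00 | 304200.00
flange | 2200.00 | 55.00 | 140.00 | 121000.00 | 308000.00
Σ | 6880.00 |  |  | 378400.00 | 612200.00
X̄ = 378400.00 / 6880.00 = 55.00 in
Ȳ = 612200.00 / 6880.00 = 88.98 in

X̄ = 55.00 in, Ȳ = 88.98 in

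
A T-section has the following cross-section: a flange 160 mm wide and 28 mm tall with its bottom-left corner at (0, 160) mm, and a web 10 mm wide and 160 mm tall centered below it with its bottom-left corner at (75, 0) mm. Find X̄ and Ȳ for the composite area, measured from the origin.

X̄ = 80.00 mm, Ȳ = 149.26 mm

web: A = 10 × 160 = 1600.00, centroid at (80.00, 80.00).
flange: A = 160 × 28 = 4480.00, centroid at (80.00, 174.00).
ΣA = 6080.00 mm², ΣAX̄ = 486400.00 mm³, ΣAȲ = 907520.00 mm³.
X̄ = 486400.00/6080.00 = 80.00 mm; Ȳ = 907520.00/6080.00 = 149.26 mm.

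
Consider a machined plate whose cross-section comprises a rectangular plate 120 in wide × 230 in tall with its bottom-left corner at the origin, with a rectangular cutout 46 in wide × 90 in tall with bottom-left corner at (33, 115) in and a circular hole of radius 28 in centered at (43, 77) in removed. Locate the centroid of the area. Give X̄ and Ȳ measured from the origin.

X̄ = 62.78 in, Ȳ = 110.58 in

Part | A | x̄ᵢ | ȳᵢ | A·x̄ᵢ | A·ȳᵢ
plate | 27600.00 | 60.00 | 115.00 | 1656000.00 | 3174000.00
hole 1 | -4140.00 | 56.00 | 160.00 | -231840.00 | -662400.00
hole 2 | -2463.01 | 43.00 | 77.00 | -105909.37 | -189651.67
Σ | 20996.99 |  |  | 1318250.63 | 2321948.33
X̄ = 1318250.63 / 20996.99 = 62.78 in
Ȳ = 2321948.33 / 20996.99 = 110.58 in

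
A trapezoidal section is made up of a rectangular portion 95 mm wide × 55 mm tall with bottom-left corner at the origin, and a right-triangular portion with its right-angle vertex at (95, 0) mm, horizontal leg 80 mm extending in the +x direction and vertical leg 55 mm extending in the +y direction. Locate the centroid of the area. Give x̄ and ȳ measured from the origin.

rectangular portion: A = 95 × 55 = 5225.00, centroid at (47.50, 27.50).
triangular portion: A = ½·80·55 = 2200.00, centroid at (121.67, 18.33).
ΣA = 7425.00 mm²
ΣAx̄ = (5225.00)(47.50) + (2200.00)(121.67) = 515854.17 mm³
ΣAȳ = (5225.00)(27.50) + (2200.00)(18.33) = 184020.83 mm³
x̄ = 515854.17 / 7425.00 = 69.48 mm
ȳ = 184020.83 / 7425.00 = 24.78 mm

x̄ = 69.48 mm, ȳ = 24.78 mm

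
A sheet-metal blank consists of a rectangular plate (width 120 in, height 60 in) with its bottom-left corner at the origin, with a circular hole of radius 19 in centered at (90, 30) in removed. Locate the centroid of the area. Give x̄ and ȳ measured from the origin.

x̄ = 54.39 in, ȳ = 30.00 in

plate: A = 120 × 60 = 7200.00, centroid at (60.00, 30.00).
hole: A = −π·19² = -1134.11, centroid at (90.00, 30.00).
ΣA = 6065.89 in²
ΣAx̄ = (7200.00)(60.00) + (-1134.11)(90.00) = 329929.65 in³
ΣAȳ = (7200.00)(30.00) + (-1134.11)(30.00) = 181976.55 in³
x̄ = 329929.65 / 6065.89 = 54.39 in
ȳ = 181976.55 / 6065.89 = 30.00 in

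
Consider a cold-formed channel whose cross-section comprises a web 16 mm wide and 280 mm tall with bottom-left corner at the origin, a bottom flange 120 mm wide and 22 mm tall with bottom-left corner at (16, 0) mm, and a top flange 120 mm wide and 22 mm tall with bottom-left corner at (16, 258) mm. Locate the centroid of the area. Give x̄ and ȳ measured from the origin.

web: A = 16 × 280 = 4480.00, centroid at (8.00, 140.00).
bottom flange: A = 120 × 22 = 2640.00, centroid at (76.00, 11.00).
top flange: A = 120 × 22 = 2640.00, centroid at (76.00, 269.00).
ΣA = 9760.00 mm², ΣAx̄ = 437120.00 mm³, ΣAȳ = 1366400.00 mm³.
x̄ = 437120.00/9760.00 = 44.79 mm; ȳ = 1366400.00/9760.00 = 140.00 mm.

x̄ = 44.79 mm, ȳ = 140.00 mm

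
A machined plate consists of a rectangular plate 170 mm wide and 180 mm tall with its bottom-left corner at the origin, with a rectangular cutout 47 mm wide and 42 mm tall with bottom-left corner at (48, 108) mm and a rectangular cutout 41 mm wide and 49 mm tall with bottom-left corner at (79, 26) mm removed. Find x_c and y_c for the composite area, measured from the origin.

Part | A | x̄ᵢ | ȳᵢ | A·x̄ᵢ | A·ȳᵢ
plate | 30600.00 | 85.00 | 90.00 | 2601000.00 | 2754000.00
hole 1 | -1974.00 | 71.50 | 129.00 | -141141.00 | -254646.00
hole 2 | -2009.00 | 99.50 | 50.50 | -199895.50 | -101454.50
Σ | 26617.00 |  |  | 2259963.50 | 2397899.50
x_c = 2259963.50 / 26617.00 = 84.91 mm
y_c = 2397899.50 / 26617.00 = 90.09 mm

x_c = 84.91 mm, y_c = 90.09 mm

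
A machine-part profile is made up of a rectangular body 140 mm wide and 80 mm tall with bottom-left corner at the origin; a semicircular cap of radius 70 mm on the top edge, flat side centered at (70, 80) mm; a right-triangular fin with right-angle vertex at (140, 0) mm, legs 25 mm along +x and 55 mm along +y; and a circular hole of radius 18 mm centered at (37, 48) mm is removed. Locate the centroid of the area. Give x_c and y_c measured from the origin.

x_c = 74.71 mm, y_c = 67.66 mm

rectangular body: A = 140 × 80 = 11200.00, centroid at (70.00, 40.00).
semicircular top: A = ½π·70² = 7696.90, centroid at (70.00, 109.71).
triangular fin: A = ½·25·55 = 687.50, centroid at (148.33, 18.33).
hole: A = −π·18² = -1017.88, centroid at (37.00, 48.00).
ΣA = 18566.53 mm², ΣAx_c = 1387100.89 mm³, ΣAy_c = 1256164.94 mm³.
x_c = 1387100.89/18566.53 = 74.71 mm; y_c = 1256164.94/18566.53 = 67.66 mm.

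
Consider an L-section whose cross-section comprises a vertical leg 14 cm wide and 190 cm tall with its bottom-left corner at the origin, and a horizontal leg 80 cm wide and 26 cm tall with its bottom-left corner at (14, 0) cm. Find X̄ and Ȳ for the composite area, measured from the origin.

vertical leg: A = 14 × 190 = 2660.00, centroid at (7.00, 95.00).
horizontal leg: A = 80 × 26 = 2080.00, centroid at (54.00, 13.00).
ΣA = 4740.00 cm²
ΣAX̄ = (2660.00)(7.00) + (2080.00)(54.00) = 130940.00 cm³
ΣAȲ = (2660.00)(95.00) + (2080.00)(13.00) = 279740.00 cm³
X̄ = 130940.00 / 4740.00 = 27.62 cm
Ȳ = 279740.00 / 4740.00 = 59.02 cm

X̄ = 27.62 cm, Ȳ = 59.02 cm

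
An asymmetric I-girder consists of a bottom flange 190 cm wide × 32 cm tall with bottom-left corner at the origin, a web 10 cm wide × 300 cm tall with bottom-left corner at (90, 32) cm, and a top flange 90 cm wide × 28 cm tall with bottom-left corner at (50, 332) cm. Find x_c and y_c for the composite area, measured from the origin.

x_c = 95.00 cm, y_c = 130.62 cm

Part | A | x̄ᵢ | ȳᵢ | A·x̄ᵢ | A·ȳᵢ
bottom flange | 6080.00 | 95.00 | 16.00 | 577600.00 | 97280.00
web | 3000.00 | 95.00 | 182.00 | 285000.00 | 546000.00
top flange | 2520.00 | 95.00 | 346.00 | 239400.00 | 871920.00
Σ | 11600.00 |  |  | 1102000.00 | 1515200.00
x_c = 1102000.00 / 11600.00 = 95.00 cm
y_c = 1515200.00 / 11600.00 = 130.62 cm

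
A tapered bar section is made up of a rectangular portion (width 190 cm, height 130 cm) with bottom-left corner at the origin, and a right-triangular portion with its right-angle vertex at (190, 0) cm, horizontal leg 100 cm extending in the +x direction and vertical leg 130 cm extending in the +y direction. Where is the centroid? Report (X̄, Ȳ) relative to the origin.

rectangular portion: A = 190 × 130 = 24700.00, centroid at (95.00, 65.00).
triangular portion: A = ½·100·130 = 6500.00, centroid at (223.33, 43.33).
ΣA = 31200.00 cm²
ΣAX̄ = (24700.00)(95.00) + (6500.00)(223.33) = 3798166.67 cm³
ΣAȲ = (24700.00)(65.00) + (6500.00)(43.33) = 1887166.67 cm³
X̄ = 3798166.67 / 31200.00 = 121.74 cm
Ȳ = 1887166.67 / 31200.00 = 60.49 cm

X̄ = 121.74 cm, Ȳ = 60.49 cm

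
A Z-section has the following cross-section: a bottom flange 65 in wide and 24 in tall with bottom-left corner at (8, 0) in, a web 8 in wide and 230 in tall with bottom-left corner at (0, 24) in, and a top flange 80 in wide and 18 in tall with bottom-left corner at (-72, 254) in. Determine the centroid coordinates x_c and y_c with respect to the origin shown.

bottom flange: A = 65 × 24 = 1560.00, centroid at (40.50, 12.00).
web: A = 8 × 230 = 1840.00, centroid at (4.00, 139.00).
top flange: A = 80 × 18 = 1440.00, centroid at (-32.00, 263.00).
ΣA = 4840.00 in², ΣAx_c = 24460.00 in³, ΣAy_c = 653200.00 in³.
x_c = 24460.00/4840.00 = 5.05 in; y_c = 653200.00/4840.00 = 134.96 in.

x_c = 5.05 in, y_c = 134.96 in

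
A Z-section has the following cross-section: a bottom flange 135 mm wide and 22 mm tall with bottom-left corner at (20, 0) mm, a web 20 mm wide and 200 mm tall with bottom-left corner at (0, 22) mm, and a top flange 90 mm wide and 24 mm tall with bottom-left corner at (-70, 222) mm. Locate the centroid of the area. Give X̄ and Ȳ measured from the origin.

X̄ = 26.93 mm, Ȳ = 112.39 mm

bottom flange: A = 135 × 22 = 2970.00, centroid at (87.50, 11.00).
web: A = 20 × 200 = 4000.00, centroid at (10.00, 122.00).
top flange: A = 90 × 24 = 2160.00, centroid at (-25.00, 234.00).
ΣA = 9130.00 mm²
ΣAX̄ = (2970.00)(87.50) + (4000.00)(10.00) + (2160.00)(-25.00) = 245875.00 mm³
ΣAȲ = (2970.00)(11.00) + (4000.00)(122.00) + (2160.00)(234.00) = 1026110.00 mm³
X̄ = 245875.00 / 9130.00 = 26.93 mm
Ȳ = 1026110.00 / 9130.00 = 112.39 mm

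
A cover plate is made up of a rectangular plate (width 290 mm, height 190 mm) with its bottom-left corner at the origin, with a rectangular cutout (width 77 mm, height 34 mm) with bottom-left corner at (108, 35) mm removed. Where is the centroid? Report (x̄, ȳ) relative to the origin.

x̄ = 144.93 mm, ȳ = 97.15 mm

plate: A = 290 × 190 = 55100.00, centroid at (145.00, 95.00).
hole: A = −(77 × 34) = -2618.00, centroid at (146.50, 52.00).
ΣA = 52482.00 mm²
ΣAx̄ = (55100.00)(145.00) + (-2618.00)(146.50) = 7605963.00 mm³
ΣAȳ = (55100.00)(95.00) + (-2618.00)(52.00) = 5098364.00 mm³
x̄ = 7605963.00 / 52482.00 = 144.93 mm
ȳ = 5098364.00 / 52482.00 = 97.15 mm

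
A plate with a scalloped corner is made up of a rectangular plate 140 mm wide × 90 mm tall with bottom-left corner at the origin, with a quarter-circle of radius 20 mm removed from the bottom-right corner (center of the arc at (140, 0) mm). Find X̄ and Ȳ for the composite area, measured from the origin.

X̄ = 68.43 mm, Ȳ = 45.93 mm

plate: A = 140 × 90 = 12600.00, centroid at (70.00, 45.00).
removed quarter-circle: A = −¼π·20² = -314.16, centroid at (131.51, 8.49).
ΣA = 12285.84 mm²
ΣAX̄ = (12600.00)(70.00) + (-314.16)(131.51) = 840684.37 mm³
ΣAȲ = (12600.00)(45.00) + (-314.16)(8.49) = 564333.33 mm³
X̄ = 840684.37 / 12285.84 = 68.43 mm
Ȳ = 564333.33 / 12285.84 = 45.93 mm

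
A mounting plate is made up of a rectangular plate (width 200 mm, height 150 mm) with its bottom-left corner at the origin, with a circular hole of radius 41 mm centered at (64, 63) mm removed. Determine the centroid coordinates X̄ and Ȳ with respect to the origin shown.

Part | A | x̄ᵢ | ȳᵢ | A·x̄ᵢ | A·ȳᵢ
plate | 30000.00 | 100.00 | 75.00 | 3000000.00 | 2250000.00
hole | -5281.02 | 64.00 | 63.00 | -337985.10 | -332704.09
Σ | 24718.98 |  |  | 2662014.90 | 1917295.91
X̄ = 2662014.90 / 24718.98 = 107.69 mm
Ȳ = 1917295.91 / 24718.98 = 77.56 mm

X̄ = 107.69 mm, Ȳ = 77.56 mm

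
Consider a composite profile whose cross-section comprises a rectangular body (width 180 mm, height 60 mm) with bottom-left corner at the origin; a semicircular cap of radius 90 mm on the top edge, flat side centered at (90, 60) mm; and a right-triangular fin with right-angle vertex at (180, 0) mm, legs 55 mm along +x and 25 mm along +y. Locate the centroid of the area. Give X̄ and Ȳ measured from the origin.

X̄ = 93.08 mm, Ȳ = 65.22 mm

rectangular body: A = 180 × 60 = 10800.00, centroid at (90.00, 30.00).
semicircular top: A = ½π·90² = 12723.45, centroid at (90.00, 98.20).
triangular fin: A = ½·55·25 = 687.50, centroid at (198.33, 8.33).
ΣA = 24210.95 mm²
ΣAX̄ = (10800.00)(90.00) + (12723.45)(90.00) + (687.50)(198.33) = 2253464.69 mm³
ΣAȲ = (10800.00)(30.00) + (12723.45)(98.20) + (687.50)(8.33) = 1579136.18 mm³
X̄ = 2253464.69 / 24210.95 = 93.08 mm
Ȳ = 1579136.18 / 24210.95 = 65.22 mm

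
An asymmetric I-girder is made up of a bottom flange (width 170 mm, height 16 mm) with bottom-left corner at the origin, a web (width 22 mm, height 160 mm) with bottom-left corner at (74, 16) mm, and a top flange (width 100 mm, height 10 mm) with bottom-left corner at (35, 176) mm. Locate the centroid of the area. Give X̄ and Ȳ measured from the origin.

Part | A | x̄ᵢ | ȳᵢ | A·x̄ᵢ | A·ȳᵢ
bottom flange | 2720.00 | 85.00 | 8.00 | 231200.00 | 21760.00
web | 3520.00 | 85.00 | 96.00 | 299200.00 | 337920.00
top flange | 1000.00 | 85.00 | 181.00 | 85000.00 | 181000.00
Σ | 7240.00 |  |  | 615400.00 | 540680.00
X̄ = 615400.00 / 7240.00 = 85.00 mm
Ȳ = 540680.00 / 7240.00 = 74.68 mm

X̄ = 85.00 mm, Ȳ = 74.68 mm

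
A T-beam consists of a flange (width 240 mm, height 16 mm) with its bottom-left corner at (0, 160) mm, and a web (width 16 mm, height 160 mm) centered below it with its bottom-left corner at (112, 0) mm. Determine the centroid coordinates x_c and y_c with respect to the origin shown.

x_c = 120.00 mm, y_c = 132.80 mm

web: A = 16 × 160 = 2560.00, centroid at (120.00, 80.00).
flange: A = 240 × 16 = 3840.00, centroid at (120.00, 168.00).
ΣA = 6400.00 mm², ΣAx_c = 768000.00 mm³, ΣAy_c = 849920.00 mm³.
x_c = 768000.00/6400.00 = 120.00 mm; y_c = 849920.00/6400.00 = 132.80 mm.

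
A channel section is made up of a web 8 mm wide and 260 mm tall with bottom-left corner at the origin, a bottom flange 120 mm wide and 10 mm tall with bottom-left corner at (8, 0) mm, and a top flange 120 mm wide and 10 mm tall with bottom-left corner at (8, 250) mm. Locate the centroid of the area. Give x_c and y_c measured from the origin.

Part | A | x̄ᵢ | ȳᵢ | A·x̄ᵢ | A·ȳᵢ
web | 2080.00 | 4.00 | 130.00 | 8320.00 | 270400.00
bottom flange | 1200.00 | 68.00 | 5.00 | 81600.00 | 6000.00
top flange | 1200.00 | 68.00 | 255.00 | 81600.00 | 306000.00
Σ | 4480.00 |  |  | 171520.00 | 582400.00
x_c = 171520.00 / 4480.00 = 38.29 mm
y_c = 582400.00 / 4480.00 = 130.00 mm

x_c = 38.29 mm, y_c = 130.00 mm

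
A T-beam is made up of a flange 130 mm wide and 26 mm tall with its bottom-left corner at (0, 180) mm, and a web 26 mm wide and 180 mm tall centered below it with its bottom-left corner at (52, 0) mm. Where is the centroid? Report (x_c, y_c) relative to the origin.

web: A = 26 × 180 = 4680.00, centroid at (65.00, 90.00).
flange: A = 130 × 26 = 3380.00, centroid at (65.00, 193.00).
ΣA = 8060.00 mm²
ΣAx_c = (4680.00)(65.00) + (3380.00)(65.00) = 523900.00 mm³
ΣAy_c = (4680.00)(90.00) + (3380.00)(193.00) = 1073540.00 mm³
x_c = 523900.00 / 8060.00 = 65.00 mm
y_c = 1073540.00 / 8060.00 = 133.19 mm

x_c = 65.00 mm, y_c = 133.19 mm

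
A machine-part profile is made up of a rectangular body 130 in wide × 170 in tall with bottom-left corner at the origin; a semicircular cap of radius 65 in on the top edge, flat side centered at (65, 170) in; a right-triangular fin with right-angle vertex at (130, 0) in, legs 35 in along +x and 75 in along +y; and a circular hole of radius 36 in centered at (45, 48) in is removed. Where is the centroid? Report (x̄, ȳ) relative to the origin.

x̄ = 72.01 in, ȳ = 116.53 in

rectangular body: A = 130 × 170 = 22100.00, centroid at (65.00, 85.00).
semicircular top: A = ½π·65² = 6636.61, centroid at (65.00, 197.59).
triangular fin: A = ½·35·75 = 1312.50, centroid at (141.67, 25.00).
hole: A = −π·36² = -4071.50, centroid at (45.00, 48.00).
ΣA = 25977.61 in²
ΣAx̄ = (22100.00)(65.00) + (6636.61)(65.00) + (1312.50)(141.67) + (-4071.50)(45.00) = 1870599.76 in³
ΣAȳ = (22100.00)(85.00) + (6636.61)(197.59) + (1312.50)(25.00) + (-4071.50)(48.00) = 3027188.10 in³
x̄ = 1870599.76 / 25977.61 = 72.01 in
ȳ = 3027188.10 / 25977.61 = 116.53 in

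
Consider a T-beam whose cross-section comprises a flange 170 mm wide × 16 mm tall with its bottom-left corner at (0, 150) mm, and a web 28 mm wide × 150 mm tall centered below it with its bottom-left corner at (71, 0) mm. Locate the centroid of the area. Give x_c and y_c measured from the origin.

x_c = 85.00 mm, y_c = 107.62 mm

web: A = 28 × 150 = 4200.00, centroid at (85.00, 75.00).
flange: A = 170 × 16 = 2720.00, centroid at (85.00, 158.00).
ΣA = 6920.00 mm², ΣAx_c = 588200.00 mm³, ΣAy_c = 744760.00 mm³.
x_c = 588200.00/6920.00 = 85.00 mm; y_c = 744760.00/6920.00 = 107.62 mm.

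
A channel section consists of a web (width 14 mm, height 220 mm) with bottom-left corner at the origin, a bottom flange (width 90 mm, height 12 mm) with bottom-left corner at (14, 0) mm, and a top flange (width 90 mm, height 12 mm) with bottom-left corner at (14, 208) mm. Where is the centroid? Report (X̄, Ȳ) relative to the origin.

X̄ = 28.44 mm, Ȳ = 110.00 mm

Part | A | x̄ᵢ | ȳᵢ | A·x̄ᵢ | A·ȳᵢ
web | 3080.00 | 7.00 | 110.00 | 21560.00 | 338800.00
bottom flange | 1080.00 | 59.00 | 6.00 | 63720.00 | 6480.00
top flange | 1080.00 | 59.00 | 214.00 | 63720.00 | 231120.00
Σ | 5240.00 |  |  | 149000.00 | 576400.00
X̄ = 149000.00 / 5240.00 = 28.44 mm
Ȳ = 576400.00 / 5240.00 = 110.00 mm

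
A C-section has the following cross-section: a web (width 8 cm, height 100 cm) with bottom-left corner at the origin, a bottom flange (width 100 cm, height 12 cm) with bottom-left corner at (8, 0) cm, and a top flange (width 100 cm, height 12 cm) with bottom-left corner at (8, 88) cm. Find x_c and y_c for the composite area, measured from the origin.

x_c = 44.50 cm, y_c = 50.00 cm

web: A = 8 × 100 = 800.00, centroid at (4.00, 50.00).
bottom flange: A = 100 × 12 = 1200.00, centroid at (58.00, 6.00).
top flange: A = 100 × 12 = 1200.00, centroid at (58.00, 94.00).
ΣA = 3200.00 cm²
ΣAx_c = (800.00)(4.00) + (1200.00)(58.00) + (1200.00)(58.00) = 142400.00 cm³
ΣAy_c = (800.00)(50.00) + (1200.00)(6.00) + (1200.00)(94.00) = 160000.00 cm³
x_c = 142400.00 / 3200.00 = 44.50 cm
y_c = 160000.00 / 3200.00 = 50.00 cm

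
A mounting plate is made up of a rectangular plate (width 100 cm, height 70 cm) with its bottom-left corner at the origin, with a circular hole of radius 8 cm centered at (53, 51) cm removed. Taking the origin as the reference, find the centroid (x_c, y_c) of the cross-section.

x_c = 49.91 cm, y_c = 34.53 cm

plate: A = 100 × 70 = 7000.00, centroid at (50.00, 35.00).
hole: A = −π·8² = -201.06, centroid at (53.00, 51.00).
ΣA = 6798.94 cm²
ΣAx_c = (7000.00)(50.00) + (-201.06)(53.00) = 339343.72 cm³
ΣAy_c = (7000.00)(35.00) + (-201.06)(51.00) = 234745.84 cm³
x_c = 339343.72 / 6798.94 = 49.91 cm
y_c = 234745.84 / 6798.94 = 34.53 cm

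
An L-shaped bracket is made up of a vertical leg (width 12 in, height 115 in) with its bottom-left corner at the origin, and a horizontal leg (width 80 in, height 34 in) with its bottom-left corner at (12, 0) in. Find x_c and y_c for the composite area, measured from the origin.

x_c = 36.52 in, y_c = 30.63 in

Part | A | x̄ᵢ | ȳᵢ | A·x̄ᵢ | A·ȳᵢ
vertical leg | 1380.00 | 6.00 | 57.50 | 8280.00 | 79350.00
horizontal leg | 2720.00 | 52.00 | 17.00 | 141440.00 | 46240.00
Σ | 4100.00 |  |  | 149720.00 | 125590.00
x_c = 149720.00 / 4100.00 = 36.52 in
y_c = 125590.00 / 4100.00 = 30.63 in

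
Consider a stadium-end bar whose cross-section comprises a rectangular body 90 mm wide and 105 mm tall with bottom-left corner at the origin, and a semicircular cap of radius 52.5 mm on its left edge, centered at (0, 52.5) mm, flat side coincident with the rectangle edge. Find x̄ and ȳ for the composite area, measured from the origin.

x̄ = 23.86 mm, ȳ = 52.50 mm

rectangular body: A = 90 × 105 = 9450.00, centroid at (45.00, 52.50).
semicircular end: A = ½π·52.5² = 4329.51, centroid at (-22.28, 52.50).
ΣA = 13779.51 mm², ΣAx̄ = 328781.25 mm³, ΣAȳ = 723424.14 mm³.
x̄ = 328781.25/13779.51 = 23.86 mm; ȳ = 723424.14/13779.51 = 52.50 mm.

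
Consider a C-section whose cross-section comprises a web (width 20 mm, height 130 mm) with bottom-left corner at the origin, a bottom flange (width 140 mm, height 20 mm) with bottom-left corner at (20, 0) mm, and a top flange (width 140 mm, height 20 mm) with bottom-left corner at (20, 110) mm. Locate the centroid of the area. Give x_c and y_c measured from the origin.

x_c = 64.63 mm, y_c = 65.00 mm

web: A = 20 × 130 = 2600.00, centroid at (10.00, 65.00).
bottom flange: A = 140 × 20 = 2800.00, centroid at (90.00, 10.00).
top flange: A = 140 × 20 = 2800.00, centroid at (90.00, 120.00).
ΣA = 8200.00 mm²
ΣAx_c = (2600.00)(10.00) + (2800.00)(90.00) + (2800.00)(90.00) = 530000.00 mm³
ΣAy_c = (2600.00)(65.00) + (2800.00)(10.00) + (2800.00)(120.00) = 533000.00 mm³
x_c = 530000.00 / 8200.00 = 64.63 mm
y_c = 533000.00 / 8200.00 = 65.00 mm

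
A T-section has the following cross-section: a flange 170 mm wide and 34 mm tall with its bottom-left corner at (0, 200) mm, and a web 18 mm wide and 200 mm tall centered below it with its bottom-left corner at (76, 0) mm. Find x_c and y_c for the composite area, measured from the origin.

web: A = 18 × 200 = 3600.00, centroid at (85.00, 100.00).
flange: A = 170 × 34 = 5780.00, centroid at (85.00, 217.00).
ΣA = 9380.00 mm²
ΣAx_c = (3600.00)(85.00) + (5780.00)(85.00) = 797300.00 mm³
ΣAy_c = (3600.00)(100.00) + (5780.00)(217.00) = 1614260.00 mm³
x_c = 797300.00 / 9380.00 = 85.00 mm
y_c = 1614260.00 / 9380.00 = 172.10 mm

x_c = 85.00 mm, y_c = 172.10 mm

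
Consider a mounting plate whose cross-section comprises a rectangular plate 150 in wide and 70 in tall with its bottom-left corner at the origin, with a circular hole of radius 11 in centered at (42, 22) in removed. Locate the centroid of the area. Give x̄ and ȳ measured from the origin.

plate: A = 150 × 70 = 10500.00, centroid at (75.00, 35.00).
hole: A = −π·11² = -380.13, centroid at (42.00, 22.00).
ΣA = 10119.87 in²
ΣAx̄ = (10500.00)(75.00) + (-380.13)(42.00) = 771534.43 in³
ΣAȳ = (10500.00)(35.00) + (-380.13)(22.00) = 359137.08 in³
x̄ = 771534.43 / 10119.87 = 76.24 in
ȳ = 359137.08 / 10119.87 = 35.49 in

x̄ = 76.24 in, ȳ = 35.49 in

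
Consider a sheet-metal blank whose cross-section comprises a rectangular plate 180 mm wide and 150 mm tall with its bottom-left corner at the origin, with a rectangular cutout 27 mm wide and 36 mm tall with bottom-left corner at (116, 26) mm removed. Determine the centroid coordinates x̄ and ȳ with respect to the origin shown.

Part | A | x̄ᵢ | ȳᵢ | A·x̄ᵢ | A·ȳᵢ
plate | 27000.00 | 90.00 | 75.00 | 2430000.00 | 2025000.00
hole | -972.00 | 129.50 | 44.00 | -125874.00 | -42768.00
Σ | 26028.00 |  |  | 2304126.00 | 1982232.00
x̄ = 2304126.00 / 26028.00 = 88.52 mm
ȳ = 1982232.00 / 26028.00 = 76.16 mm

x̄ = 88.52 mm, ȳ = 76.16 mm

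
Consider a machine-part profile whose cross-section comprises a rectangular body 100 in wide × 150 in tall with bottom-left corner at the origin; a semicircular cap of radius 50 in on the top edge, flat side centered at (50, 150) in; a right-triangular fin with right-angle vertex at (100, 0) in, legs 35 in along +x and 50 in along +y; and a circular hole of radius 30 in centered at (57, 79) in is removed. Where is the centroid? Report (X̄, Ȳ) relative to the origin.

X̄ = 52.01 in, Ȳ = 93.59 in

Part | A | x̄ᵢ | ȳᵢ | A·x̄ᵢ | A·ȳᵢ
rectangular body | 15000.00 | 50.00 | 75.00 | 750000.00 | 1125000.00
semicircular top | 3926.99 | 50.00 | 171.22 | 196349.54 | 672381.96
triangular fin | 875.00 | 111.67 | 16.67 | 97708.33 | 14583.33
hole | -2827.43 | 57.00 | 79.00 | -161163.70 | -223367.24
Σ | 16974.56 |  |  | 882894.17 | 1588598.05
X̄ = 882894.17 / 16974.56 = 52.01 in
Ȳ = 1588598.05 / 16974.56 = 93.59 in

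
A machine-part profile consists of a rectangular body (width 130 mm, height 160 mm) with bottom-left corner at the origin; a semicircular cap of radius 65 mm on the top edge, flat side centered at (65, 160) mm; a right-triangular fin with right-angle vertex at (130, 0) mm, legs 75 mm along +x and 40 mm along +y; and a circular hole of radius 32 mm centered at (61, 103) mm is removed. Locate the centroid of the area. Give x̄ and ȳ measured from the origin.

x̄ = 70.75 mm, ȳ = 101.00 mm

Part | A | x̄ᵢ | ȳᵢ | A·x̄ᵢ | A·ȳᵢ
rectangular body | 20800.00 | 65.00 | 80.00 | 1352000.00 | 1664000.00
semicircular top | 6636.61 | 65.00 | 187.59 | 431379.94 | 1244941.65
triangular fin | 1500.00 | 155.00 | 13.33 | 232500.00 | 20000.00
hole | -3216.99 | 61.00 | 103.00 | -196236.44 | -331350.06
Σ | 25719.62 |  |  | 1819643.50 | 2597591.59
x̄ = 1819643.50 / 25719.62 = 70.75 mm
ȳ = 2597591.59 / 25719.62 = 101.00 mm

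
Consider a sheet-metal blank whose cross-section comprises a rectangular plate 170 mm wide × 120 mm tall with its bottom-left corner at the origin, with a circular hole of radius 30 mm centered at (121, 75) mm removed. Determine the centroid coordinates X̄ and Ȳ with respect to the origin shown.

plate: A = 170 × 120 = 20400.00, centroid at (85.00, 60.00).
hole: A = −π·30² = -2827.43, centroid at (121.00, 75.00).
ΣA = 17572.57 mm², ΣAX̄ = 1391880.56 mm³, ΣAȲ = 1011942.50 mm³.
X̄ = 1391880.56/17572.57 = 79.21 mm; Ȳ = 1011942.50/17572.57 = 57.59 mm.

X̄ = 79.21 mm, Ȳ = 57.59 mm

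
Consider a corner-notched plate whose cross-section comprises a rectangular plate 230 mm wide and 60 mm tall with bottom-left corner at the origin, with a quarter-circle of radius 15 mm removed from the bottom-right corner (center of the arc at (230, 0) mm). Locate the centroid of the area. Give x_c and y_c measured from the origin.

x_c = 113.59 mm, y_c = 30.31 mm

Part | A | x̄ᵢ | ȳᵢ | A·x̄ᵢ | A·ȳᵢ
plate | 13800.00 | 115.00 | 30.00 | 1587000.00 | 414000.00
removed quarter-circle | -176.71 | 223.63 | 6.37 | -39519.35 | -1125.00
Σ | 13623.29 |  |  | 1547480.65 | 412875.00
x_c = 1547480.65 / 13623.29 = 113.59 mm
y_c = 412875.00 / 13623.29 = 30.31 mm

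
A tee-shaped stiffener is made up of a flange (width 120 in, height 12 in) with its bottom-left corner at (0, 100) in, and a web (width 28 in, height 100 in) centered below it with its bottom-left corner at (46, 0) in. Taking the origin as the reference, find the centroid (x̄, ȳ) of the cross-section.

web: A = 28 × 100 = 2800.00, centroid at (60.00, 50.00).
flange: A = 120 × 12 = 1440.00, centroid at (60.00, 106.00).
ΣA = 4240.00 in², ΣAx̄ = 254400.00 in³, ΣAȳ = 292640.00 in³.
x̄ = 254400.00/4240.00 = 60.00 in; ȳ = 292640.00/4240.00 = 69.02 in.

x̄ = 60.00 in, ȳ = 69.02 in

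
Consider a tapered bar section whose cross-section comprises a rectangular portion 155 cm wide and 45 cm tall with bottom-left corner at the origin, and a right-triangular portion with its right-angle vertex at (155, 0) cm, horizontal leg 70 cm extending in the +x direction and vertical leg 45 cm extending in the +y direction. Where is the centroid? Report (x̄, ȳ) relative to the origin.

Part | A | x̄ᵢ | ȳᵢ | A·x̄ᵢ | A·ȳᵢ
rectangular portion | 6975.00 | 77.50 | 22.50 | 540562.50 | 156937.50
triangular portion | 1575.00 | 178.33 | 15.00 | 280875.00 | 23625.00
Σ | 8550.00 |  |  | 821437.50 | 180562.50
x̄ = 821437.50 / 8550.00 = 96.07 cm
ȳ = 180562.50 / 8550.00 = 21.12 cm

x̄ = 96.07 cm, ȳ = 21.12 cm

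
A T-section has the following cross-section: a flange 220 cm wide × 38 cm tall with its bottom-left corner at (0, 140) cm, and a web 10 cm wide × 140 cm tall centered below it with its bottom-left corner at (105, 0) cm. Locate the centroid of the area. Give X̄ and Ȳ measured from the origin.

X̄ = 110.00 cm, Ȳ = 146.23 cm

web: A = 10 × 140 = 1400.00, centroid at (110.00, 70.00).
flange: A = 220 × 38 = 8360.00, centroid at (110.00, 159.00).
ΣA = 9760.00 cm², ΣAX̄ = 1073600.00 cm³, ΣAȲ = 1427240.00 cm³.
X̄ = 1073600.00/9760.00 = 110.00 cm; Ȳ = 1427240.00/9760.00 = 146.23 cm.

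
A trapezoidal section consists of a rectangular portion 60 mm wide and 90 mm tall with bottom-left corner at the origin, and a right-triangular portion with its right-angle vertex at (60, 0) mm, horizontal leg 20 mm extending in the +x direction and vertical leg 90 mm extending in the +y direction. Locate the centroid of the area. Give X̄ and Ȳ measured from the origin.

rectangular portion: A = 60 × 90 = 5400.00, centroid at (30.00, 45.00).
triangular portion: A = ½·20·90 = 900.00, centroid at (66.67, 30.00).
ΣA = 6300.00 mm², ΣAX̄ = 222000.00 mm³, ΣAȲ = 270000.00 mm³.
X̄ = 222000.00/6300.00 = 35.24 mm; Ȳ = 270000.00/6300.00 = 42.86 mm.

X̄ = 35.24 mm, Ȳ = 42.86 mm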